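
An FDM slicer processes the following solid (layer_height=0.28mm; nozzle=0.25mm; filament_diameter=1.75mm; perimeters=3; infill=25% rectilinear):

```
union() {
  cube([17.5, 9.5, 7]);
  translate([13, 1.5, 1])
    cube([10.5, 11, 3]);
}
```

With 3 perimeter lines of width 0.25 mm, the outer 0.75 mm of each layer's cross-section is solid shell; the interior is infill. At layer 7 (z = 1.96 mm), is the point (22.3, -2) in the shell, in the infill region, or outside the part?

At z = 1.96 mm: the cube is present — its section is the full 17.5×9.5 rectangle; the cube at (13, 1.5) (footprint 10.5×11) is included at this height; Merging all regions: the regions partially overlap (shared area 36.00 mm²), so overlapping operands fuse into one piece — 1 connected region. Overall, the cross-section is a single solid region. The nearest boundary edge runs (23.50, 1.50)→(17.50, 1.50); distance from the point to it = 3.50 mm. The point is not inside any of the regions above, so it lies outside the cross-section (3.50 mm from the nearest boundary).

outside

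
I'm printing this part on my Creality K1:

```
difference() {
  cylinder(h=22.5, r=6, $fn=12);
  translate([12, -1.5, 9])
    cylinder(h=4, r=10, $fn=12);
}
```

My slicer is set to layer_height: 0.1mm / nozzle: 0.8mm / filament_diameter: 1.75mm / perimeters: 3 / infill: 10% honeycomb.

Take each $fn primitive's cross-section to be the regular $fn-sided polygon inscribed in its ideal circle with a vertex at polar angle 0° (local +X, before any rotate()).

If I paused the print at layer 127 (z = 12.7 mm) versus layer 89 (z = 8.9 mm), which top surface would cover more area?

layer 89 (z = 8.9 mm)

Layer 127 (z = 12.7): the r=6 cylinder gives a regular 12-gon of circumradius 6 (constant along its height) (area = (12/2)·6.000²·sin(360°/12) = 108.00 mm²); the r=10 cylinder at (12, -1.5) contributes a regular 12-gon of circumradius 10 (area = (12/2)·10.000²·sin(360°/12) = 300.00 mm²); Taking the first minus the rest: starting from the r=6 cylinder (108.00 mm²), the r=10 cylinder at (12, -1.5) partially overlaps it — only the 22.95 mm² overlap (of its 300.00 mm²) is removed, clipping the outline — area = 85.05 mm². So its area = 85.05 mm². Layer 89 (z = 8.9): the r=6 cylinder contributes a regular 12-gon of circumradius 6 (area = (12/2)·6.000²·sin(360°/12) = 108.00 mm²); the cylinder at (12, -1.5) does not reach this height (z outside [9, 13]); Taking the first minus the rest: none of the subtracted shapes is present at this height, so the r=6 cylinder is unchanged — area = 108.00 mm². So its area = 108.00 mm². Layer 89 is larger (108.00 vs 85.05 mm²).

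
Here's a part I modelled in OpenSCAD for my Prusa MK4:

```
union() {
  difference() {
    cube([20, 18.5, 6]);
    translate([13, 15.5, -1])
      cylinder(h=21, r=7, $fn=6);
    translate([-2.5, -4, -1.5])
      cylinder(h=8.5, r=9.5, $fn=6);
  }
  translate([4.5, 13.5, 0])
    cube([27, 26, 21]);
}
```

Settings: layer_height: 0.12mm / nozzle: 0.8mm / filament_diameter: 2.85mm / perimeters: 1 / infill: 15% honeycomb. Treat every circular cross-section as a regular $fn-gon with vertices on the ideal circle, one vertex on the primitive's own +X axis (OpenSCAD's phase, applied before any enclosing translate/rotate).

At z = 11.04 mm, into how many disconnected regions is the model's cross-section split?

1

At z = 11.04 mm: the cube is not intersected at this z (z outside [0, 6]); the cylinder at (13, 15.5): section is a regular 6-gon, circumradius r=7; the cylinder at (-2.5, -4) is absent (z outside [-1.5, 7]); Taking the first minus the rest: the first operand is absent here, so nothing remains; the 27×26 cube at (4.5, 13.5) contributes its full rectangle; Taking the union: only the 27×26 cube at (4.5, 13.5) is present, so the union is just that shape — 1 connected region. The result has 1 disconnected region.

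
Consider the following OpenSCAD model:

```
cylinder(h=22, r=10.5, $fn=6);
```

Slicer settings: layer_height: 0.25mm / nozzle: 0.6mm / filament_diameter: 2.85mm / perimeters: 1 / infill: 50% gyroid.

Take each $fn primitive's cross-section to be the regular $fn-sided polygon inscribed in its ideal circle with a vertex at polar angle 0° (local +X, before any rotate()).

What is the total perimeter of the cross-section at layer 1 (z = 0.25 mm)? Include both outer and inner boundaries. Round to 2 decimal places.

At z = 0.25 mm: the cylinder: section is a regular 6-gon, circumradius r=10.5 (perimeter = 2·6·10.500·sin(180°/6) = 63.00 mm). Overall, the cross-section is a single solid region. Total boundary length (outer) = 63.00 mm.

63.00 mm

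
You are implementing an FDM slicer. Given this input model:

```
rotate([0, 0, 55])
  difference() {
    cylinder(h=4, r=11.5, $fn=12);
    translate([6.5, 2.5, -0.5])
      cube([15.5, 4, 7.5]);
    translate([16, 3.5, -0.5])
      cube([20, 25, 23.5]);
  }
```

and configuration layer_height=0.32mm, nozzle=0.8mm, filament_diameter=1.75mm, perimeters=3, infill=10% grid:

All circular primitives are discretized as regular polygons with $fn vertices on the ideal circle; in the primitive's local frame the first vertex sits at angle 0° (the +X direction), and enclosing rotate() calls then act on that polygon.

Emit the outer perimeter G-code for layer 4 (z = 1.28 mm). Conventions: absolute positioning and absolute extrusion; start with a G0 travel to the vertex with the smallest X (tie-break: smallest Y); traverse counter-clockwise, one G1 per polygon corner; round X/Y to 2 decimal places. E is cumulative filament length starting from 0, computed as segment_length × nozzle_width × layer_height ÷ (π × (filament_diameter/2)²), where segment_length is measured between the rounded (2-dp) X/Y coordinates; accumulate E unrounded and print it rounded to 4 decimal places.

G0 X-11.46 Y1.00 Z1.28
G1 X-10.42 Y-4.86 E0.6334
G1 X-6.60 Y-9.42 E1.2666
G1 X-1.00 Y-11.46 E1.9009
G1 X4.86 Y-10.42 E2.5343
G1 X9.42 Y-6.60 E3.1675
G1 X11.46 Y-1.00 E3.8018
G1 X10.42 Y4.86 E4.4352
G1 X6.60 Y9.42 E5.0684
G1 X4.16 Y10.31 E5.3448
G1 X1.68 Y6.76 E5.8057
G1 X-1.60 Y9.05 E6.2315
G1 X-0.04 Y11.27 E6.5203
G1 X-4.86 Y10.42 E7.0412
G1 X-9.42 Y6.60 E7.6743
G1 X-11.46 Y1.00 E8.3086

At z = 1.28 mm: the r=11.5 cylinder gives a regular 12-gon of circumradius 11.5 (constant along its height); the 15.5×4 cube at (6.5, 2.5) contributes its full rectangle; the cube at (16, 3.5) is present — its section is the full 20×25 rectangle; After the difference (first − rest): starting from the r=11.5 cylinder, the 15.5×4 cube at (6.5, 2.5) partially overlaps it — only the 14.97 mm² overlap (of its 62.00 mm²) is removed, clipping the outline; the 20×25 cube at (16, 3.5) misses the remaining region (no effect) — 1 connected region; (rotated 55° about Z; rotation is an isometry so areas/perimeters/island counts are preserved). The outline is a single polygon with 15 vertices. Extrusion per mm of travel: 0.8 × 0.32 / (π × 0.875²) = 0.106432. Accumulating E over each segment gives final E = 8.3086.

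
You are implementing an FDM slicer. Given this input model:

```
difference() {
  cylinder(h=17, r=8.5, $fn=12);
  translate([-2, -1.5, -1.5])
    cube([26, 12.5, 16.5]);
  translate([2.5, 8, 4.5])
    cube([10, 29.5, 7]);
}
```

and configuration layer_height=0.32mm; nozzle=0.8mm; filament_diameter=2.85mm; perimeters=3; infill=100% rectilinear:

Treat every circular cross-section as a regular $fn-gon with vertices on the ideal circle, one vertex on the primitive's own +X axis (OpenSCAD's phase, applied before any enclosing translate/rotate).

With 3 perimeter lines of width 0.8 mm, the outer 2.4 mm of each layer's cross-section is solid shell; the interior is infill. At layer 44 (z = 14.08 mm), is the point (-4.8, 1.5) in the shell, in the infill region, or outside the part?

infill

At z = 14.08 mm: the r=8.5 cylinder gives a regular 12-gon of circumradius 8.5 (constant along its height); the 26×12.5 cube at (-2, -1.5) contributes its full rectangle; the cube at (2.5, 8) is absent (z outside [4.5, 11.5]); Taking the first minus the rest: starting from the r=8.5 cylinder, the 26×12.5 cube at (-2, -1.5) partially overlaps it — only the 86.10 mm² overlap (of its 325.00 mm²) is removed, clipping the outline — 1 connected region. Overall, the cross-section is a single solid region. The nearest boundary edge runs (-2.00, 7.96)→(-2.00, -1.50); distance from the point to it = 2.80 mm. The point is inside the cross-section and 2.80 mm from the nearest boundary — more than the 2.4 mm shell width (3 × 0.8), so it's in the infill interior.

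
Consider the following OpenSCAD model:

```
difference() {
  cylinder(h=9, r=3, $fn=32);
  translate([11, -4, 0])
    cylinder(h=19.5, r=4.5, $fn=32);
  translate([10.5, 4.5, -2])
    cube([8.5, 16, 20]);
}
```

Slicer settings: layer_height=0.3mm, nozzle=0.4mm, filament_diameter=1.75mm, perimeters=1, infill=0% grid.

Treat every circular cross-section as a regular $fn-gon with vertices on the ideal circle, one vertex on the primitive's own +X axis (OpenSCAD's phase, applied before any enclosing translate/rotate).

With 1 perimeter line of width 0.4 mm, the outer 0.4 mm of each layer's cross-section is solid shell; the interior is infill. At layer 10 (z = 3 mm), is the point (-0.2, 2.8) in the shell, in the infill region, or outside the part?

At z = 3 mm: the cylinder: section is a regular 32-gon, circumradius r=3; the r=4.5 cylinder at (11, -4) contributes a regular 32-gon of circumradius 4.5; the cube at (10.5, 4.5) is present — its section is the full 8.5×16 rectangle; After the difference (first − rest): starting from the r=3 cylinder, the r=4.5 cylinder at (11, -4) misses the remaining region (no effect); the 8.5×16 cube at (10.5, 4.5) misses the remaining region (no effect) — 1 connected region. Overall, the cross-section is a single solid region. The nearest boundary edge runs (-0.59, 2.94)→(0.00, 3.00); distance from the point to it = 0.18 mm. The point is inside the cross-section, 0.18 mm from the nearest boundary — within the 0.4 mm shell band (1 × 0.4).

shell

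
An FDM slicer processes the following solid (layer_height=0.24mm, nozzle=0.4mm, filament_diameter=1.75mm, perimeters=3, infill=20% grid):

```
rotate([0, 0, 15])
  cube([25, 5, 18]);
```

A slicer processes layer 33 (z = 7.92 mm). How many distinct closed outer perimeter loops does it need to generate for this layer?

1

At z = 7.92 mm: the 25×5 cube contributes its full rectangle; (rotated 15° about Z; rotation is an isometry so areas/perimeters/island counts are preserved). The result has 1 disconnected region.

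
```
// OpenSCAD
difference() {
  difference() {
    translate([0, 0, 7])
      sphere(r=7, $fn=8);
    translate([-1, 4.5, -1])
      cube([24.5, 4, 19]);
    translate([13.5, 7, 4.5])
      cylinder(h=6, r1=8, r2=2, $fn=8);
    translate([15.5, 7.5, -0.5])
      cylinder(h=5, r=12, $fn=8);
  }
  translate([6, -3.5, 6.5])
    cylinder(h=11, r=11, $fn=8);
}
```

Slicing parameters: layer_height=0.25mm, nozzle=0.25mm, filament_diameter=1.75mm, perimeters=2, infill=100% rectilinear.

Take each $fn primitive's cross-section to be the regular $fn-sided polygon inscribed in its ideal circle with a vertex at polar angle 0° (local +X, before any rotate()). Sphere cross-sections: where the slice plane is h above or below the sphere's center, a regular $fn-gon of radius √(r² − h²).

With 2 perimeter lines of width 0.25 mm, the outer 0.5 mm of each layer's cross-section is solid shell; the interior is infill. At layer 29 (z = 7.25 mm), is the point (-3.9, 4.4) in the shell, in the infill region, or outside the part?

At z = 7.25 mm: the r=7 sphere contributes a regular 8-gon of circumradius √(7²−0.25²) = 6.996; the cube at (-1, 4.5) (footprint 24.5×4) is included at this height; the cone at (13.5, 7) contributes a regular 8-gon of circumradius 5.250 (interpolated between r1=8 and r2=2 at t=0.458); the cylinder at (15.5, 7.5) is not intersected at this z (z outside [-0.5, 4.5]); After the difference (first − rest): starting from the r=7 sphere, the 24.5×4 cube at (-1, 4.5) partially overlaps it — only the 9.61 mm² overlap (of its 98.00 mm²) is removed, clipping the outline; the cone at (13.5, 7) misses the remaining region (no effect) — 1 connected region; the r=11 cylinder at (6, -3.5) gives a regular 8-gon of circumradius 11 (constant along its height); Subtracting the remaining from the first: starting from that combined region, the r=11 cylinder at (6, -3.5) partially overlaps it — only the 100.39 mm² overlap (of its 342.24 mm²) is removed, clipping the outline — 1 connected region. Overall, the cross-section is a single solid region. The nearest boundary edge runs (-4.95, 4.95)→(-1.00, 6.58); distance from the point to it = 0.91 mm. The point is inside the cross-section and 0.91 mm from the nearest boundary — more than the 0.5 mm shell width (2 × 0.25), so it's in the infill interior.

infill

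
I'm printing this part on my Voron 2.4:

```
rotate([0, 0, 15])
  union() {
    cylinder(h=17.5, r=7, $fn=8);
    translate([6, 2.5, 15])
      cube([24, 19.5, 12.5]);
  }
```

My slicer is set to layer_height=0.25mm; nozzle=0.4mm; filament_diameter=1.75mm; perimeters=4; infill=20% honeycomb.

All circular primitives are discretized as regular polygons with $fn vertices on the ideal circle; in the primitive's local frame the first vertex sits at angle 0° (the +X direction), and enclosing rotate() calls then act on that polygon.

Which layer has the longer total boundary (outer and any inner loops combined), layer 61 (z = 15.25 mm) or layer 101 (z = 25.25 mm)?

layer 61 (z = 15.25 mm)

Layer 61 (z = 15.25): the r=7 cylinder contributes a regular 8-gon of circumradius 7 (perimeter = 2·8·7.000·sin(180°/8) = 42.86 mm); the cube at (6, 2.5) is present — its section is the full 24×19.5 rectangle (perimeter 87.00 mm); Merging all regions: the 2 present regions are separate (no shared area or edge), so areas and boundary lengths simply add and each stays a separate island — boundary = 129.86 mm; (whole slice rotated 15° about Z — lengths, areas and connectivity unchanged). So its perimeter = 129.86 mm. Layer 101 (z = 25.25): the cylinder is absent (z outside [0, 17.5]); the cube at (6, 2.5) (footprint 24×19.5) is included at this height (perimeter 87.00 mm); Combining (union): only the 24×19.5 cube at (6, 2.5) is present, so the union is just that shape — boundary = 87.00 mm; (whole slice rotated 15° about Z — lengths, areas and connectivity unchanged). So its perimeter = 87.00 mm. Layer 61 is larger (129.86 vs 87.00 mm).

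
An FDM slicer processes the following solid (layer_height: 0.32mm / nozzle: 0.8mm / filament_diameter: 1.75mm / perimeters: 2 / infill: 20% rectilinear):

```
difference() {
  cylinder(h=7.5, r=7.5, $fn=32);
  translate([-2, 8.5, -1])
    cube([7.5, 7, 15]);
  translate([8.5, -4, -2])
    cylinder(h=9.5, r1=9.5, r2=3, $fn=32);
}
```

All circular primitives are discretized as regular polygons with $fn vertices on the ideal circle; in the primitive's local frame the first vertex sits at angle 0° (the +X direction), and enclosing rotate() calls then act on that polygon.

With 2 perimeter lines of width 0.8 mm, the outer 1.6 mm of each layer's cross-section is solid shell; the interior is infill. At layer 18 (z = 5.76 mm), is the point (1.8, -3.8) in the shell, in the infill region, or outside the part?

infill

At z = 5.76 mm: the r=7.5 cylinder gives a regular 32-gon of circumradius 7.5 (constant along its height); the 7.5×7 cube at (-2, 8.5) contributes its full rectangle; the cone at (8.5, -4) (r1=9.5→r2=3) has section circumradius 4.191 here — a regular 32-gon; After the difference (first − rest): starting from the r=7.5 cylinder, the 7.5×7 cube at (-2, 8.5) misses the remaining region (no effect); the cone at (8.5, -4) partially overlaps it — only the 10.04 mm² overlap (of its 54.81 mm²) is removed, clipping the outline — 1 connected region. Overall, the cross-section is a single solid region. The nearest boundary edge runs (4.39, -3.18)→(4.31, -4.00); distance from the point to it = 2.52 mm. The point is inside the cross-section and 2.52 mm from the nearest boundary — more than the 1.6 mm shell width (2 × 0.8), so it's in the infill interior.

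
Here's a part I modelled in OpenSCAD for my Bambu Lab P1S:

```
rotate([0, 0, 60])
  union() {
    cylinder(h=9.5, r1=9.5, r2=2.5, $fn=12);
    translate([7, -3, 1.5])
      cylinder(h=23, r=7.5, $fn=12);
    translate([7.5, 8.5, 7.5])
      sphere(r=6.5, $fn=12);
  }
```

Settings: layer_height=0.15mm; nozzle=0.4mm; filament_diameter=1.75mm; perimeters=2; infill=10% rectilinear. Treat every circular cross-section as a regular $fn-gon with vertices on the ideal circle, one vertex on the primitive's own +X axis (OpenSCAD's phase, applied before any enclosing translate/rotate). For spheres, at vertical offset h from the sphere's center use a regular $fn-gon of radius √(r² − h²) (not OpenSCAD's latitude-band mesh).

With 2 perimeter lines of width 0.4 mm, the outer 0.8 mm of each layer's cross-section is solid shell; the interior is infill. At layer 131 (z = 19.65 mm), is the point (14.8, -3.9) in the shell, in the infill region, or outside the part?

outside

At z = 19.65 mm: the cone is not intersected at this z (z outside [0, 9.5]); the r=7.5 cylinder at (7, -3) gives a regular 12-gon of circumradius 7.5 (constant along its height); the sphere at (7.5, 8.5) is absent (|z−center|=12.150 > r=6.5); Taking the union: only the r=7.5 cylinder at (7, -3) is present, so the union is just that shape — 1 connected region; (rotated 60° about Z; rotation is an isometry so areas/perimeters/island counts are preserved). Overall, the cross-section is a single solid region. Undo the 60° rotation: the query point maps to (4.023, -14.767) in the un-rotated model frame. The nearest boundary edge runs (3.25, -9.50)→(7.00, -10.50); distance from the point to it = 4.89 mm. The point is not inside any of the regions above, so it lies outside the cross-section (4.89 mm from the nearest boundary).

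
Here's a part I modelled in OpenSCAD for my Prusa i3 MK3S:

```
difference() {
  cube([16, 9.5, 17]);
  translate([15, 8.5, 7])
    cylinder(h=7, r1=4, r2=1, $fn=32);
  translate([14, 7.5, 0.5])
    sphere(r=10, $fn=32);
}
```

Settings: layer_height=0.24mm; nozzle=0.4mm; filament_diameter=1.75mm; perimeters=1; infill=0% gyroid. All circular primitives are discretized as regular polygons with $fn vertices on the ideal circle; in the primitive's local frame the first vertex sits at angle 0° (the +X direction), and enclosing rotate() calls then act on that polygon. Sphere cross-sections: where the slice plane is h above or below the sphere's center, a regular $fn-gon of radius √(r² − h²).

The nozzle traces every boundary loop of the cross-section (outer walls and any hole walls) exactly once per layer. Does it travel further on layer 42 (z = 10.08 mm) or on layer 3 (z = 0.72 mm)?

Layer 42 (z = 10.08): the 16×9.5 cube contributes its full rectangle (perimeter 51.00 mm); the cone at (15, 8.5) (r1=4→r2=1) has section circumradius 2.680 here — a regular 32-gon (perimeter = 2·32·2.680·sin(180°/32) = 16.81 mm); the r=10 sphere at (14, 7.5) contributes a regular 32-gon of circumradius √(10²−9.58²) = 2.868 (perimeter = 2·32·2.868·sin(180°/32) = 17.99 mm); Subtracting the remaining from the first: starting from the 16×9.5 cube, the cone at (15, 8.5) partially overlaps it — only the 11.82 mm² overlap (of its 22.42 mm²) is removed, clipping the outline; the r=10 sphere at (14, 7.5) partially overlaps it — only the 9.01 mm² overlap (of its 25.67 mm²) is removed, clipping the outline — boundary = 51.82 mm. So its perimeter = 51.82 mm. Layer 3 (z = 0.72): the cube is present — its section is the full 16×9.5 rectangle (perimeter 51.00 mm); the cone at (15, 8.5) does not reach this height (z outside [7, 14]); the r=10 sphere at (14, 7.5) slices to a regular 32-gon of circumradius 9.998 (√(r²−h²) with h=0.22 from center) (perimeter = 2·32·9.998·sin(180°/32) = 62.72 mm); After the difference (first − rest): starting from the 16×9.5 cube, the r=10 sphere at (14, 7.5) partially overlaps it — only the 105.72 mm² overlap (of its 311.99 mm²) is removed, clipping the outline — boundary = 31.69 mm. So its perimeter = 31.69 mm. Layer 42 is larger (51.82 vs 31.69 mm).

layer 42 (z = 10.08 mm)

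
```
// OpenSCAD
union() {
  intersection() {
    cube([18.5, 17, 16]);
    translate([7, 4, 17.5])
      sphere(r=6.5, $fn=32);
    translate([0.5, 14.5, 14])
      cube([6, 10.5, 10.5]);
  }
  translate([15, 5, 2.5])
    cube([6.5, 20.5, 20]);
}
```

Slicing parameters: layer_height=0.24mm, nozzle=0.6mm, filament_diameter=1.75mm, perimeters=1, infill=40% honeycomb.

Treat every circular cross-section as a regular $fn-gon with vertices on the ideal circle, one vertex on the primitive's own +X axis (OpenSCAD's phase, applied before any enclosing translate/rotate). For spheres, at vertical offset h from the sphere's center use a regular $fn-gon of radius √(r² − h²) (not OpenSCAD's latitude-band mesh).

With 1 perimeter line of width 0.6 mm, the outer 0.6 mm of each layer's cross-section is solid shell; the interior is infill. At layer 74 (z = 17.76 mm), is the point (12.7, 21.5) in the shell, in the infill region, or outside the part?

outside

At z = 17.76 mm: the cube is not intersected at this z (z outside [0, 16]); the r=6.5 sphere at (7, 4) slices to a regular 32-gon of circumradius 6.495 (√(r²−h²) with h=0.26 from center); the cube at (0.5, 14.5) is present — its section is the full 6×10.5 rectangle; Keeping only the common overlap: at least one operand is absent at this height, so nothing remains; the 6.5×20.5 cube at (15, 5) contributes its full rectangle; Taking the union: only the 6.5×20.5 cube at (15, 5) is present, so the union is just that shape — 1 connected region. Overall, the cross-section is a single solid region. The nearest boundary edge runs (15.00, 25.50)→(15.00, 5.00); distance from the point to it = 2.30 mm. The point is not inside any of the regions above, so it lies outside the cross-section (2.30 mm from the nearest boundary).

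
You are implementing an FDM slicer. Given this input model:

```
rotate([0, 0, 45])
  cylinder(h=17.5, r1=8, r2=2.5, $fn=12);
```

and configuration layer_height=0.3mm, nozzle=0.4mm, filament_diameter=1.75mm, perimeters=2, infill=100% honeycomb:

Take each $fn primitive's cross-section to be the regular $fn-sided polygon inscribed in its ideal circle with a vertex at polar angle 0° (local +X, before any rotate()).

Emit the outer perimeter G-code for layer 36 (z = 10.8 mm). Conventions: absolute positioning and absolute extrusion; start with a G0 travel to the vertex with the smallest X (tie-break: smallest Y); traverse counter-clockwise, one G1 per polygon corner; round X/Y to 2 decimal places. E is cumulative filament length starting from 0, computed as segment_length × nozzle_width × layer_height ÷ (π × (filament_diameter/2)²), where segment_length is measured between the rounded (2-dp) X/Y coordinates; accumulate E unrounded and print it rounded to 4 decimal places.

At z = 10.8 mm: the cone contributes a regular 12-gon of circumradius 4.606 (interpolated between r1=8 and r2=2.5 at t=0.617); (rotated 45° about Z; rotation is an isometry so areas/perimeters/island counts are preserved). The outline is a single polygon with 12 vertices. Extrusion per mm of travel: 0.4 × 0.3 / (π × 0.875²) = 0.049890. Accumulating E over each segment gives final E = 1.4279.

G0 X-4.45 Y-1.19 Z10.80
G1 X-3.26 Y-3.26 E0.1191
G1 X-1.19 Y-4.45 E0.2382
G1 X1.19 Y-4.45 E0.3570
G1 X3.26 Y-3.26 E0.4761
G1 X4.45 Y-1.19 E0.5952
G1 X4.45 Y1.19 E0.7140
G1 X3.26 Y3.26 E0.8331
G1 X1.19 Y4.45 E0.9522
G1 X-1.19 Y4.45 E1.0709
G1 X-3.26 Y3.26 E1.1901
G1 X-4.45 Y1.19 E1.3092
G1 X-4.45 Y-1.19 E1.4279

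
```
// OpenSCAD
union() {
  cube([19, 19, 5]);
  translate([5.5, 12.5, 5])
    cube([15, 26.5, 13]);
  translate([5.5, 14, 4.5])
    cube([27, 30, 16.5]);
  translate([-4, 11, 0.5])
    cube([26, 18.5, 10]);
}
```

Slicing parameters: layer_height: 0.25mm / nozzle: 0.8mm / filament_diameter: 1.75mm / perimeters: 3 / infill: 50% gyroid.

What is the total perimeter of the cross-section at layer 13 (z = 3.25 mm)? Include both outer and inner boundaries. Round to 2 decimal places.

At z = 3.25 mm: the cube (footprint 19×19) is included at this height (perimeter 76.00 mm); the cube at (5.5, 12.5) is not intersected at this z (z outside [5, 18]); the cube at (5.5, 14) is not intersected at this z (z outside [4.5, 21]); the cube at (-4, 11) (footprint 26×18.5) is included at this height (perimeter 89.00 mm); Combining (union): the regions partially overlap (shared area 152.00 mm²), so the edge portions inside another operand are dropped and the merged outline is re-measured after clipping — boundary = 111.00 mm. Overall, the cross-section is a single solid region. Total boundary length (outer) = 111.00 mm.

111.00 mm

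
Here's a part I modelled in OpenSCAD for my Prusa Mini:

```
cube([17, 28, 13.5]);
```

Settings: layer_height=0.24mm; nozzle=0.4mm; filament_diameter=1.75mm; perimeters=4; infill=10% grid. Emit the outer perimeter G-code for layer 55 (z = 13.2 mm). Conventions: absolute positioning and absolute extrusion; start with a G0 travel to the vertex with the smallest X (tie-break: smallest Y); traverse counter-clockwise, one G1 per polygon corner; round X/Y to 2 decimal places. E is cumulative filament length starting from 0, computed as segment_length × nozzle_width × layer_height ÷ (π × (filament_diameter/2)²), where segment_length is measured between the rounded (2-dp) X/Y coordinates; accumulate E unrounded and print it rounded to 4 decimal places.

G0 X0.00 Y0.00 Z13.20
G1 X17.00 Y0.00 E0.6785
G1 X17.00 Y28.00 E1.7960
G1 X0.00 Y28.00 E2.4746
G1 X0.00 Y0.00 E3.5921

At z = 13.2 mm: the 17×28 cube contributes its full rectangle. The outline is a single polygon with 4 vertices. Extrusion per mm of travel: 0.4 × 0.24 / (π × 0.875²) = 0.039912. Accumulating E over each segment gives final E = 3.5921.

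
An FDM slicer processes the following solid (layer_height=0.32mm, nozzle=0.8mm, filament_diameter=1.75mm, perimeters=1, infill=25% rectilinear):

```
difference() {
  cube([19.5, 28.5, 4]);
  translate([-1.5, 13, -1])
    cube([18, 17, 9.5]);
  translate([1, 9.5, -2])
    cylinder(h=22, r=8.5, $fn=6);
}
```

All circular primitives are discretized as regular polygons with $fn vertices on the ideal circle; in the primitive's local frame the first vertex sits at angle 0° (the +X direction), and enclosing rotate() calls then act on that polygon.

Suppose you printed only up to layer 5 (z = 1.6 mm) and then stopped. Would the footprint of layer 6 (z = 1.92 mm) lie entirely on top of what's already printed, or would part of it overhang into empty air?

entirely on top

Compare the two slices. At z = 1.6: the 19.5×28.5 cube contributes its full rectangle (area 555.75 mm²); the cube at (-1.5, 13) is present — its section is the full 18×17 rectangle (area 306.00 mm²); the cylinder at (1, 9.5): section is a regular 6-gon, circumradius r=8.5 (area = (6/2)·8.500²·sin(360°/6) = 187.71 mm²); Taking the first minus the rest: starting from the 19.5×28.5 cube (555.75 mm²), the 18×17 cube at (-1.5, 13) partially overlaps it — only the 255.75 mm² overlap (of its 306.00 mm²) is removed, clipping the outline; the r=8.5 cylinder at (1, 9.5) partially overlaps it — only the 84.00 mm² overlap (of its 187.71 mm²) is removed, clipping the outline — area = 216.00 mm². At z = 1.92: the 19.5×28.5 cube contributes its full rectangle (area 555.75 mm²); the cube at (-1.5, 13) is present — its section is the full 18×17 rectangle (area 306.00 mm²); the cylinder at (1, 9.5): section is a regular 6-gon, circumradius r=8.5 (area = (6/2)·8.500²·sin(360°/6) = 187.71 mm²); After the difference (first − rest): starting from the 19.5×28.5 cube (555.75 mm²), the 18×17 cube at (-1.5, 13) partially overlaps it — only the 255.75 mm² overlap (of its 306.00 mm²) is removed, clipping the outline; the r=8.5 cylinder at (1, 9.5) partially overlaps it — only the 84.00 mm² overlap (of its 187.71 mm²) is removed, clipping the outline — area = 216.00 mm². Checking containment: the cross-section at z = 1.92 is a subset of the cross-section at z = 1.6.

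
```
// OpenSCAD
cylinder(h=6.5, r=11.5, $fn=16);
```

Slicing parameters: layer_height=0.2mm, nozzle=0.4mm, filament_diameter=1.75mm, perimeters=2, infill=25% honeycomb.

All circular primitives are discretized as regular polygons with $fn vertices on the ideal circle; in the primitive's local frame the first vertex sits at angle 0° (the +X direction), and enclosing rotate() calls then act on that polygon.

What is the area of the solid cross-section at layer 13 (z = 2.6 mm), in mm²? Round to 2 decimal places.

404.88 mm²

At z = 2.6 mm: the r=11.5 cylinder contributes a regular 16-gon of circumradius 11.5 (area = (16/2)·11.500²·sin(360°/16) = 404.88 mm²). Overall, the cross-section is a single solid region. Net area = 404.88 mm².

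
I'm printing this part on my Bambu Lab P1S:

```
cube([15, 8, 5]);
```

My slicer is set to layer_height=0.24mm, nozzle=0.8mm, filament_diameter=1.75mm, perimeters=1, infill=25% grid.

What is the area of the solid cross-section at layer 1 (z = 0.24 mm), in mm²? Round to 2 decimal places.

At z = 0.24 mm: the cube is present — its section is the full 15×8 rectangle (area 120.00 mm²). Overall, the cross-section is a single solid region. Net area = 120.00 mm².

120.00 mm²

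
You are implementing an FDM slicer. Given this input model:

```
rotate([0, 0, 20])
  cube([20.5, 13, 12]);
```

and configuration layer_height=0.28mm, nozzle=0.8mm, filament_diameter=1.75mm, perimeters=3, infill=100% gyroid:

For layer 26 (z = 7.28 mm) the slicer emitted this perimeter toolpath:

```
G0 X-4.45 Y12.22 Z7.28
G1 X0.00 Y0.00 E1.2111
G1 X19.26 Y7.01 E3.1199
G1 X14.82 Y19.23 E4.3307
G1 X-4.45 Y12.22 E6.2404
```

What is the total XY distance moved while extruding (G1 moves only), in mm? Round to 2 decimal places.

Sum the Euclidean lengths of each G1 segment: total = 67.01 mm.

67.01 mm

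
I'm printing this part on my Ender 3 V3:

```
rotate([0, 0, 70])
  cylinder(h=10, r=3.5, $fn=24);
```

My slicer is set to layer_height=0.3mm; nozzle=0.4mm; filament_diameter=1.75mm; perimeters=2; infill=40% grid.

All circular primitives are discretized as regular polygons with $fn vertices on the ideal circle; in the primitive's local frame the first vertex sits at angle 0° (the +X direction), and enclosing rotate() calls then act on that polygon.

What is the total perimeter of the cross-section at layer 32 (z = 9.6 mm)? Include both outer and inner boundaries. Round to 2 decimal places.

21.93 mm

At z = 9.6 mm: the r=3.5 cylinder gives a regular 24-gon of circumradius 3.5 (constant along its height) (perimeter = 2·24·3.500·sin(180°/24) = 21.93 mm); (rotated 70° about Z; rotation is an isometry so areas/perimeters/island counts are preserved). Overall, the cross-section is a single solid region. Total boundary length (outer) = 21.93 mm.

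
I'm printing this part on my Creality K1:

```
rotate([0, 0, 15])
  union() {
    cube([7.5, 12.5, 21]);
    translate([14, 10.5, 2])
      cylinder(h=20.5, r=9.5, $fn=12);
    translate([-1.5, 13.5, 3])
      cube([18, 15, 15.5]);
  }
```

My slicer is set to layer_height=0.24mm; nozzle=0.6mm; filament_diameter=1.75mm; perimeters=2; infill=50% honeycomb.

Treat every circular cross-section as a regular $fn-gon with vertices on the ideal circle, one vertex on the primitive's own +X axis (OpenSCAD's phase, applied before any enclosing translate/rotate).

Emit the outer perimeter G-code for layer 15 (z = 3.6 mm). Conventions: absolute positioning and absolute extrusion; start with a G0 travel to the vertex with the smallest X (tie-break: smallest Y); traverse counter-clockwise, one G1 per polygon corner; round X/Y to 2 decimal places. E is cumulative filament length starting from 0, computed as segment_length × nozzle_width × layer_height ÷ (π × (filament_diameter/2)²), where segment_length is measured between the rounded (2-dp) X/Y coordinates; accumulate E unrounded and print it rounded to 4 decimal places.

G0 X-8.83 Y27.14 Z3.60
G1 X-4.94 Y12.65 E0.8982
G1 X1.63 Y14.41 E1.3054
G1 X1.63 Y13.38 E1.3671
G1 X-3.24 Y12.07 E1.6690
G1 X0.00 Y0.00 E2.4172
G1 X7.24 Y1.94 E2.8659
G1 X6.20 Y5.83 E3.1070
G1 X8.35 Y4.59 E3.2556
G1 X13.26 Y4.59 E3.5495
G1 X17.52 Y7.05 E3.8440
G1 X19.98 Y11.31 E4.1386
G1 X19.98 Y16.22 E4.4325
G1 X17.52 Y20.48 E4.7270
G1 X13.26 Y22.94 E5.0215
G1 X10.93 Y22.94 E5.1610
G1 X8.56 Y31.80 E5.7101
G1 X-8.83 Y27.14 E6.7879

At z = 3.6 mm: the cube is present — its section is the full 7.5×12.5 rectangle; the cylinder at (14, 10.5): section is a regular 12-gon, circumradius r=9.5; the cube at (-1.5, 13.5) is present — its section is the full 18×15 rectangle; Merging all regions: the regions partially overlap (shared area 73.99 mm²), so overlapping operands fuse into one piece — 1 connected region; (rotated 15° about Z; rotation is an isometry so areas/perimeters/island counts are preserved). The outline is a single polygon with 17 vertices. Extrusion per mm of travel: 0.6 × 0.24 / (π × 0.875²) = 0.059868. Accumulating E over each segment gives final E = 6.7879.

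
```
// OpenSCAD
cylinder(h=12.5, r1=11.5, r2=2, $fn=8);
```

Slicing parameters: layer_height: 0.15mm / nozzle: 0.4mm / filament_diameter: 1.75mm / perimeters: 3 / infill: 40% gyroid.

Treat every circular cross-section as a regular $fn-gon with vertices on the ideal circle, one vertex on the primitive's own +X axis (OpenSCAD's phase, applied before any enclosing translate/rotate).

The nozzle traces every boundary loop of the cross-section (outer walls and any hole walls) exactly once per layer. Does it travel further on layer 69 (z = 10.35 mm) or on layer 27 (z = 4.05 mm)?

Layer 69 (z = 10.35): the cone: at t=0.828 of its height the radius interpolates to r₁+(r₂−r₁)t = 3.634, giving a regular 8-gon of that circumradius (perimeter = 2·8·3.634·sin(180°/8) = 22.25 mm). So its perimeter = 22.25 mm. Layer 27 (z = 4.05): the cone: at t=0.324 of its height the radius interpolates to r₁+(r₂−r₁)t = 8.422, giving a regular 8-gon of that circumradius (perimeter = 2·8·8.422·sin(180°/8) = 51.57 mm). So its perimeter = 51.57 mm. Layer 27 is larger (51.57 vs 22.25 mm).

layer 27 (z = 4.05 mm)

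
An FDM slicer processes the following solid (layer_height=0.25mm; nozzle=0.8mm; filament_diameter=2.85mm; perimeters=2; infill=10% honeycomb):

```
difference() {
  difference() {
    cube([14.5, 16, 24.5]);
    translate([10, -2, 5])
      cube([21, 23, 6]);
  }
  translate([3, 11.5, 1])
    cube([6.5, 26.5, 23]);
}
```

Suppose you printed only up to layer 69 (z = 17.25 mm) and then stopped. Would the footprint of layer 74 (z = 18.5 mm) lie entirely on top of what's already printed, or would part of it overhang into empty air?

Compare the two slices. At z = 17.25: the cube is present — its section is the full 14.5×16 rectangle (area 232.00 mm²); the cube at (10, -2) does not reach this height (z outside [5, 11]); After the difference (first − rest): none of the subtracted shapes is present at this height, so the 14.5×16 cube is unchanged — area = 232.00 mm²; the cube at (3, 11.5) (footprint 6.5×26.5) is included at this height (area 172.25 mm²); Taking the first minus the rest: starting from the result so far (232.00 mm²), the 6.5×26.5 cube at (3, 11.5) partially overlaps it — only the 29.25 mm² overlap (of its 172.25 mm²) is removed, clipping the outline — area = 202.75 mm². At z = 18.5: the cube (footprint 14.5×16) is included at this height (area 232.00 mm²); the cube at (10, -2) does not reach this height (z outside [5, 11]); Taking the first minus the rest: none of the subtracted shapes is present at this height, so the 14.5×16 cube is unchanged — area = 232.00 mm²; the cube at (3, 11.5) (footprint 6.5×26.5) is included at this height (area 172.25 mm²); After the difference (first − rest): starting from the result so far (232.00 mm²), the 6.5×26.5 cube at (3, 11.5) partially overlaps it — only the 29.25 mm² overlap (of its 172.25 mm²) is removed, clipping the outline — area = 202.75 mm². Checking containment: the cross-section at z = 18.5 is a subset of the cross-section at z = 17.25.

entirely on top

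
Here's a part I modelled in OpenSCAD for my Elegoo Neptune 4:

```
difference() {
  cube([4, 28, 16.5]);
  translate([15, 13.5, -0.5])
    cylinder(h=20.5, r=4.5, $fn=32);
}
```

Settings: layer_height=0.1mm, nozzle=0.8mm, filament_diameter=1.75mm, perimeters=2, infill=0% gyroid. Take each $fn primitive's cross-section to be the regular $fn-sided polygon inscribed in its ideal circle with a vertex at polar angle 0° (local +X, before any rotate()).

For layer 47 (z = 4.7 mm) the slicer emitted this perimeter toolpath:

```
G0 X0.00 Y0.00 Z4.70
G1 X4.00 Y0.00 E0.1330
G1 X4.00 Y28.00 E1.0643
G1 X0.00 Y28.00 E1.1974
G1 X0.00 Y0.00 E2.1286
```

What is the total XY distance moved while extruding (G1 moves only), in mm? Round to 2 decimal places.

64.00 mm

Sum the Euclidean lengths of each G1 segment: total = 64.00 mm.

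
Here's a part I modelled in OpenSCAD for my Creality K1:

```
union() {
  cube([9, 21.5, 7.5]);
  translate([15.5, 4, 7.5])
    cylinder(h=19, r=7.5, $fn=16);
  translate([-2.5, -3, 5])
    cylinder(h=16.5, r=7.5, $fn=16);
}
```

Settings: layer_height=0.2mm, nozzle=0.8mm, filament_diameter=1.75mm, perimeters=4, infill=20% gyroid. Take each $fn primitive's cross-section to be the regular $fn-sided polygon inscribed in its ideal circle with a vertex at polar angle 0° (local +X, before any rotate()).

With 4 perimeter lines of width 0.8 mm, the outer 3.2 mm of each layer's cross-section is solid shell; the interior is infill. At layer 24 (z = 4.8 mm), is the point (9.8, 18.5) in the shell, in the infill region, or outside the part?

outside

At z = 4.8 mm: the cube is present — its section is the full 9×21.5 rectangle; the cylinder at (15.5, 4) is not intersected at this z (z outside [7.5, 26.5]); the cylinder at (-2.5, -3) is absent (z outside [5, 21.5]); Taking the union: only the 9×21.5 cube is present, so the union is just that shape — 1 connected region. Overall, the cross-section is a single solid region. The nearest boundary edge runs (9.00, 0.00)→(9.00, 21.50); distance from the point to it = 0.80 mm. The point is not inside any of the regions above, so it lies outside the cross-section (0.80 mm from the nearest boundary).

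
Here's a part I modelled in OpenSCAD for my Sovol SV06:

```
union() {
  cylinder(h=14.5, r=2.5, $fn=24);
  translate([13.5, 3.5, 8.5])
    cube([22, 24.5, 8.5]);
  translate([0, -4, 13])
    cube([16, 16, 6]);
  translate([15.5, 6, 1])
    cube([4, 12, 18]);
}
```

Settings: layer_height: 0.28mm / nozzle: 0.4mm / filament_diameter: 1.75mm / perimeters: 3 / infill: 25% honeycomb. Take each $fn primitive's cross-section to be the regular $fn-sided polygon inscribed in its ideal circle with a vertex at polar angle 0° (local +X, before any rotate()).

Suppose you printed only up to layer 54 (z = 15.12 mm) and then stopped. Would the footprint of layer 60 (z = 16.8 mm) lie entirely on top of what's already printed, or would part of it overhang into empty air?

Compare the two slices. At z = 15.12: the cylinder is not intersected at this z (z outside [0, 14.5]); the cube at (13.5, 3.5) (footprint 22×24.5) is included at this height (area 539.00 mm²); the cube at (0, -4) is present — its section is the full 16×16 rectangle (area 256.00 mm²); the cube at (15.5, 6) (footprint 4×12) is included at this height (area 48.00 mm²); Merging all regions: the regions partially overlap — summed areas 843.00 mm² minus the doubly-counted overlap 69.25 mm² gives 773.75 mm² — area = 773.75 mm². At z = 16.8: the cylinder does not reach this height (z outside [0, 14.5]); the cube at (13.5, 3.5) (footprint 22×24.5) is included at this height (area 539.00 mm²); the cube at (0, -4) (footprint 16×16) is included at this height (area 256.00 mm²); the cube at (15.5, 6) (footprint 4×12) is included at this height (area 48.00 mm²); Merging all regions: the regions partially overlap — summed areas 843.00 mm² minus the doubly-counted overlap 69.25 mm² gives 773.75 mm² — area = 773.75 mm². Checking containment: the cross-section at z = 16.8 is a subset of the cross-section at z = 15.12.

entirely on top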